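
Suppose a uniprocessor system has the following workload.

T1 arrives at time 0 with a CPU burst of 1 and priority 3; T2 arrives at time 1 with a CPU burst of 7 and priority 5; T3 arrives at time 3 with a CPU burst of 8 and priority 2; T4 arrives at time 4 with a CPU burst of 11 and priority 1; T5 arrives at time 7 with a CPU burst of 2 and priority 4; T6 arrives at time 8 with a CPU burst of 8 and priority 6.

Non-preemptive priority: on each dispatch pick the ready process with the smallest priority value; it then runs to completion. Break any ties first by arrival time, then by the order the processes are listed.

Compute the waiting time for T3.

Timeline: | T1 0-1 | T2 1-8 | T4 8-19 | T3 19-27 | T5 27-29 | T6 29-37 |
Completion: T1=1  T2=8  T3=27  T4=19  T5=29  T6=37
Turnaround (C−A): T1=1  T2=7  T3=24  T4=15  T5=22  T6=29
Waiting(T3) = turnaround − burst = 24 − 8 = 16

16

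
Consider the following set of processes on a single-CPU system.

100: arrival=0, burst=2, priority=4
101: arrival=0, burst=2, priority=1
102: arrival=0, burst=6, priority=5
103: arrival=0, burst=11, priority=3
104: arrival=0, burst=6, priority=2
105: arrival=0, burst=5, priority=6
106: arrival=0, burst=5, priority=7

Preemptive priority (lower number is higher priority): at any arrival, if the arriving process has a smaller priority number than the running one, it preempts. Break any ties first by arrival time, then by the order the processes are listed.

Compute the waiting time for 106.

Schedule: | 101 0-2 | 104 2-8 | 103 8-19 | 100 19-21 | 102 21-27 | 105 27-32 | 106 32-37 |
Completion: 100=21  101=2  102=27  103=19  104=8  105=32  106=37
Turnaround (C−A): 100=21  101=2  102=27  103=19  104=8  105=32  106=37
Waiting(106) = turnaround − burst = 37 − 5 = 32

32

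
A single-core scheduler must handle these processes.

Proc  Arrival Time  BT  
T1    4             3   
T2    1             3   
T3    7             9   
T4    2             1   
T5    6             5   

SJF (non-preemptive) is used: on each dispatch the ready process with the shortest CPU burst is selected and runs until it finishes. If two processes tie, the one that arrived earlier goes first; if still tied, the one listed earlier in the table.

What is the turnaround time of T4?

3

Timeline: | idle 0-1 | T2 1-4 | T4 4-5 | T1 5-8 | T5 8-13 | T3 13-22 |
Completion: T1=8  T2=4  T3=22  T4=5  T5=13
Turnaround (C−A): T1=4  T2=3  T3=15  T4=3  T5=7
Turnaround(T4) = completion − arrival = 5 − 2 = 3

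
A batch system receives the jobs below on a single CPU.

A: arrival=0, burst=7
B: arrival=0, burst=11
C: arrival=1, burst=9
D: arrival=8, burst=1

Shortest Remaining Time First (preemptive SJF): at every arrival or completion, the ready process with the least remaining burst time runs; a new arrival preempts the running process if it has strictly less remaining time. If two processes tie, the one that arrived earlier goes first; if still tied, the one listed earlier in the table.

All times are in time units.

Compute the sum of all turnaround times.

52

Timeline: | A 0-7 | C 7-8 | D 8-9 | C 9-17 | B 17-28 |
Completion: A=7  B=28  C=17  D=9
Turnaround (C−A): A=7  B=28  C=16  D=1
Turnaround = completion − arrival: A=7, B=28, C=16, D=1
Total turnaround = 7 + 28 + 16 + 1 = 52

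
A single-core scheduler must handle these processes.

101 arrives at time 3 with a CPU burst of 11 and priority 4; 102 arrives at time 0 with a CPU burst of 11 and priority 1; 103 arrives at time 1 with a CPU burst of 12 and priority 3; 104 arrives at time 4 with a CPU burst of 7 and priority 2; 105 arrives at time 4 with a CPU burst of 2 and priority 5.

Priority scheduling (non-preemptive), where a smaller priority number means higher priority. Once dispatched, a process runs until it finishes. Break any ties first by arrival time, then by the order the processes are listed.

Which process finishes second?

Timeline: | 102 0-11 | 104 11-18 | 103 18-30 | 101 30-41 | 105 41-43 |
Completion: 101=41  102=11  103=30  104=18  105=43
Finish order: 102 → 104 → 103 → 101 → 105

104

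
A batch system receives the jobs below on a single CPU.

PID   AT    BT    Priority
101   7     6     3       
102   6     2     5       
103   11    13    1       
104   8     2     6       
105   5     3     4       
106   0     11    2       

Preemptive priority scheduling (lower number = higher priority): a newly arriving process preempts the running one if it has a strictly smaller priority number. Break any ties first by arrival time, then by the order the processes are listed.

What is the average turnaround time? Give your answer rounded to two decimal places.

Schedule: | 106 0-11 | 103 11-24 | 101 24-30 | 105 30-33 | 102 33-35 | 104 35-37 |
Completion: 101=30  102=35  103=24  104=37  105=33  106=11
Turnaround times: 101=23, 102=29, 103=13, 104=29, 105=28, 106=11
Average turnaround = (23+29+13+29+28+11) / 6 = 133/6 = 22.17

22.17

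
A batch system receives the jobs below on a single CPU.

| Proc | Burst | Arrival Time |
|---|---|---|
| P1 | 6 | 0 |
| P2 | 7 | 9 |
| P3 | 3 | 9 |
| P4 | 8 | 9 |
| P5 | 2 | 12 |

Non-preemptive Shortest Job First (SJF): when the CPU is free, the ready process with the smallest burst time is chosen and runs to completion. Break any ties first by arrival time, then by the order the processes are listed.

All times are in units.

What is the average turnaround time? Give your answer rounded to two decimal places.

Timeline: | P1 0-6 | idle 6-9 | P3 9-12 | P5 12-14 | P2 14-21 | P4 21-29 |
Completion: P1=6  P2=21  P3=12  P4=29  P5=14
Turnaround (C−A): P1=6  P2=12  P3=3  P4=20  P5=2
Turnaround times: P1=6, P2=12, P3=3, P4=20, P5=2
Average turnaround = (6+12+3+20+2) / 5 = 43/5 = 8.60

8.60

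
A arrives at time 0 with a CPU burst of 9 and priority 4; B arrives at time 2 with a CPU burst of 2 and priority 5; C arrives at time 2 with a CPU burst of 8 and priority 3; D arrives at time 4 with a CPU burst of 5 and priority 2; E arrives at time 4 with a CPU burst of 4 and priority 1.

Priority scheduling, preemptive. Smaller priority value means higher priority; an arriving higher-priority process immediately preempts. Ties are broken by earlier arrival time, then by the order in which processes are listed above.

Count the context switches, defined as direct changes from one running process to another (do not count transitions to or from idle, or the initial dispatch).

Schedule: | A 0-2 | C 2-4 | E 4-8 | D 8-13 | C 13-19 | A 19-26 | B 26-28 |
Completion: A=26  B=28  C=19  D=13  E=8
Turnaround (C−A): A=26  B=26  C=17  D=9  E=4

6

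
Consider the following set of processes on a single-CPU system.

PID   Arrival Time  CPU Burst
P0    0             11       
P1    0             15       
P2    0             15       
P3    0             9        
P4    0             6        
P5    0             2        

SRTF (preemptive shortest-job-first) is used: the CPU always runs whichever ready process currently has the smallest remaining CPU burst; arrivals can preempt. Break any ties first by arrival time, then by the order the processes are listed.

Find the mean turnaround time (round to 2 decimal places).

Schedule: | P5 0-2 | P4 2-8 | P3 8-17 | P0 17-28 | P1 28-43 | P2 43-58 |
Completion: P0=28  P1=43  P2=58  P3=17  P4=8  P5=2
Turnaround (C−A): P0=28  P1=43  P2=58  P3=17  P4=8  P5=2
Turnaround times: P0=28, P1=43, P2=58, P3=17, P4=8, P5=2
Average turnaround = (28+43+58+17+8+2) / 6 = 156/6 = 26.00

26.00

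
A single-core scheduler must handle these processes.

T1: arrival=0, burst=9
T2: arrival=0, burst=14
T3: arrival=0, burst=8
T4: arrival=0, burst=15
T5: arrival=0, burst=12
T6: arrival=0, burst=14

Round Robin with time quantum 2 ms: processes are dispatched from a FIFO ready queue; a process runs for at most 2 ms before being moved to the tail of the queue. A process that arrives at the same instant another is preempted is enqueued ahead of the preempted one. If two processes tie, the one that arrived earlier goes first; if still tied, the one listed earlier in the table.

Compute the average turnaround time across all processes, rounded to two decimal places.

Schedule: | T1 0-2 | T2 2-4 | T3 4-6 | T4 6-8 | T5 8-10 | T6 10-12 | T1 12-14 | T2 14-16 | T3 16-18 | T4 18-20 | T5 20-22 | T6 22-24 | T1 24-26 | T2 26-28 | T3 28-30 | T4 30-32 | T5 32-34 | T6 34-36 | T1 36-38 | T2 38-40 | T3 40-42 | T4 42-44 | T5 44-46 | T6 46-48 | T1 48-49 | T2 49-51 | T4 51-53 | T5 53-55 | T6 55-57 | T2 57-59 | T4 59-61 | T5 61-63 | T6 63-65 | T2 65-67 | T4 67-69 | T6 69-71 | T4 71-72 |
Completion: T1=49  T2=67  T3=42  T4=72  T5=63  T6=71
Turnaround times: T1=49, T2=67, T3=42, T4=72, T5=63, T6=71
Average turnaround = (49+67+42+72+63+71) / 6 = 364/6 = 60.67

60.67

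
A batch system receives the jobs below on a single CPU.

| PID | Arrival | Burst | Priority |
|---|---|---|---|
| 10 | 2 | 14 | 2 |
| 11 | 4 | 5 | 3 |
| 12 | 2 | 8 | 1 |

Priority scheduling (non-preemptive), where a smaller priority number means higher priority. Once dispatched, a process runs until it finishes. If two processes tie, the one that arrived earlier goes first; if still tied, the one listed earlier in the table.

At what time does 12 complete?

Gantt: | idle 0-2 | 12 2-10 | 10 10-24 | 11 24-29 |
Completion: 10=24  11=29  12=10
Turnaround (C−A): 10=22  11=25  12=8

10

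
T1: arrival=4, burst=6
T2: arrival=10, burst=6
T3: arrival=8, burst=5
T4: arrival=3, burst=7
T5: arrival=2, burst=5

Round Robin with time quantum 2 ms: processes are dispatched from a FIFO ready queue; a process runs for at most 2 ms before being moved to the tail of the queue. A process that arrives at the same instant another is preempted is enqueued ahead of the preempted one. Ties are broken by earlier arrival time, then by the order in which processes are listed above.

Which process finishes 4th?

T3

Timeline: | idle 0-2 | T5 2-4 | T4 4-6 | T1 6-8 | T5 8-10 | T4 10-12 | T3 12-14 | T1 14-16 | T2 16-18 | T5 18-19 | T4 19-21 | T3 21-23 | T1 23-25 | T2 25-27 | T4 27-28 | T3 28-29 | T2 29-31 |
Completion: T1=25  T2=31  T3=29  T4=28  T5=19
Turnaround (C−A): T1=21  T2=21  T3=21  T4=25  T5=17
Finish order: T5 → T1 → T4 → T3 → T2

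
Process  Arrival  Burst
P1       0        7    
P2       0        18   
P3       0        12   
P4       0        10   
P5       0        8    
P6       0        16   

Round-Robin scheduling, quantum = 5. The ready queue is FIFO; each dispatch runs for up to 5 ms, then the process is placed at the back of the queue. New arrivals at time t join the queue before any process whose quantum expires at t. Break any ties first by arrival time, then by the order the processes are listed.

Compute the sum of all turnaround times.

332

Timeline: | P1 0-5 | P2 5-10 | P3 10-15 | P4 15-20 | P5 20-25 | P6 25-30 | P1 30-32 | P2 32-37 | P3 37-42 | P4 42-47 | P5 47-50 | P6 50-55 | P2 55-60 | P3 60-62 | P6 62-67 | P2 67-70 | P6 70-71 |
Completion: P1=32  P2=70  P3=62  P4=47  P5=50  P6=71
Turnaround (C−A): P1=32  P2=70  P3=62  P4=47  P5=50  P6=71
Turnaround = completion − arrival: P1=32, P2=70, P3=62, P4=47, P5=50, P6=71
Total turnaround = 32 + 70 + 62 + 47 + 50 + 71 = 332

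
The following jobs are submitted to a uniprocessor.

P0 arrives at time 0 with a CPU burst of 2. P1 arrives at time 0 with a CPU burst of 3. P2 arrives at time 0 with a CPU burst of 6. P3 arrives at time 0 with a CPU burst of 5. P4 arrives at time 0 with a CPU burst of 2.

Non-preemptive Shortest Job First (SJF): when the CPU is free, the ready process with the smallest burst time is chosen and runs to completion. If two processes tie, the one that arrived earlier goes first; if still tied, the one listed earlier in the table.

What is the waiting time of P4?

2

Schedule: | P0 0-2 | P4 2-4 | P1 4-7 | P3 7-12 | P2 12-18 |
Completion: P0=2  P1=7  P2=18  P3=12  P4=4
Turnaround (C−A): P0=2  P1=7  P2=18  P3=12  P4=4
Waiting(P4) = turnaround − burst = 4 − 2 = 2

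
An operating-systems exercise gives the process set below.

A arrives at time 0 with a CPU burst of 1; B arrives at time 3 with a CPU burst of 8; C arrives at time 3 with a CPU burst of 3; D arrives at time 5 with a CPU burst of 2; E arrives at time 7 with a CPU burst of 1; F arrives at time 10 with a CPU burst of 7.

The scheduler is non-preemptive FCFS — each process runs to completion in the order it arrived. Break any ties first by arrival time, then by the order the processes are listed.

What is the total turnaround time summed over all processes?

55

Gantt: | A 0-1 | idle 1-3 | B 3-11 | C 11-14 | D 14-16 | E 16-17 | F 17-24 |
Completion: A=1  B=11  C=14  D=16  E=17  F=24
Turnaround (C−A): A=1  B=8  C=11  D=11  E=10  F=14
Turnaround = completion − arrival: A=1, B=8, C=11, D=11, E=10, F=14
Total turnaround = 1 + 8 + 11 + 11 + 10 + 14 = 55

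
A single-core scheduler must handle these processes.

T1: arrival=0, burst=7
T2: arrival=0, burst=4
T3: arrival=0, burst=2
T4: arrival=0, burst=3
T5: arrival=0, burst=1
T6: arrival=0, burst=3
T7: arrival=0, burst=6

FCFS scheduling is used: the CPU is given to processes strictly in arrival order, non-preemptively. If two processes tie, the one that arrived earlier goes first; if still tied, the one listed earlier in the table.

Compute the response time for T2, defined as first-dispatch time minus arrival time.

7

Timeline: | T1 0-7 | T2 7-11 | T3 11-13 | T4 13-16 | T5 16-17 | T6 17-20 | T7 20-26 |
Completion: T1=7  T2=11  T3=13  T4=16  T5=17  T6=20  T7=26
Response(T2) = first start − arrival = 7 − 0 = 7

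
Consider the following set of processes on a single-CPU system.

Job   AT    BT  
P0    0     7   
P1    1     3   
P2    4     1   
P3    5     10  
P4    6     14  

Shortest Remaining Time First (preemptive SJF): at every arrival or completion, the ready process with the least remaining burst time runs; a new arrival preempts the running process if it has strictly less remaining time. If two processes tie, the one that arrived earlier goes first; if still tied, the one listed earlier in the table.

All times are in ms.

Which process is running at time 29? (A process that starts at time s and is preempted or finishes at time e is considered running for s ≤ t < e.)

P4

Schedule: | P0 0-1 | P1 1-4 | P2 4-5 | P0 5-11 | P3 11-21 | P4 21-35 |
Completion: P0=11  P1=4  P2=5  P3=21  P4=35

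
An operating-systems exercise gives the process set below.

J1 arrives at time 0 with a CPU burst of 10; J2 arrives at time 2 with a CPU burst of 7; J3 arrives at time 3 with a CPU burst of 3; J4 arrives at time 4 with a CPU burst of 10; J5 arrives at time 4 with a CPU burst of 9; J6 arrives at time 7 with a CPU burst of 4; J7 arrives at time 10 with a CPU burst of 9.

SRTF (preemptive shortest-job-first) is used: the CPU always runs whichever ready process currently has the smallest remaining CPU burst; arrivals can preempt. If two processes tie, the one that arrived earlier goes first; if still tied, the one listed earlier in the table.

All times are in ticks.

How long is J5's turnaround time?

Gantt: | J1 0-2 | J2 2-3 | J3 3-6 | J2 6-7 | J6 7-11 | J2 11-16 | J1 16-24 | J5 24-33 | J7 33-42 | J4 42-52 |
Completion: J1=24  J2=16  J3=6  J4=52  J5=33  J6=11  J7=42
Turnaround (C−A): J1=24  J2=14  J3=3  J4=48  J5=29  J6=4  J7=32
Turnaround(J5) = completion − arrival = 33 − 4 = 29

29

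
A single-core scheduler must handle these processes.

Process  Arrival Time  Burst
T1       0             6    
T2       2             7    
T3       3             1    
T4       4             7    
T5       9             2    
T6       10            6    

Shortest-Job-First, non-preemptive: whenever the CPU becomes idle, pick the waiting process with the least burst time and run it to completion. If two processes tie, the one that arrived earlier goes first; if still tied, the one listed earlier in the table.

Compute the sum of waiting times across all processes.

37

Timeline: | T1 0-6 | T3 6-7 | T2 7-14 | T5 14-16 | T6 16-22 | T4 22-29 |
Completion: T1=6  T2=14  T3=7  T4=29  T5=16  T6=22
Waiting = turnaround − burst: T1=0, T2=5, T3=3, T4=18, T5=5, T6=6
Total waiting = 0 + 5 + 3 + 18 + 5 + 6 = 37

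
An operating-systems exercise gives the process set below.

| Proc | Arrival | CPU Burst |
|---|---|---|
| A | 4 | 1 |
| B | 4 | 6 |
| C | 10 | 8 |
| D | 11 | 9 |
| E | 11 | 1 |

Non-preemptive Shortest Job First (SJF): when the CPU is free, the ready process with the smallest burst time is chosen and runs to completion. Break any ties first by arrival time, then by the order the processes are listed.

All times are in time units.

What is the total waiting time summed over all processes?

12

Timeline: | idle 0-4 | A 4-5 | B 5-11 | E 11-12 | C 12-20 | D 20-29 |
Completion: A=5  B=11  C=20  D=29  E=12
Turnaround (C−A): A=1  B=7  C=10  D=18  E=1
Waiting = turnaround − burst: A=0, B=1, C=2, D=9, E=0
Total waiting = 0 + 1 + 2 + 9 + 0 = 12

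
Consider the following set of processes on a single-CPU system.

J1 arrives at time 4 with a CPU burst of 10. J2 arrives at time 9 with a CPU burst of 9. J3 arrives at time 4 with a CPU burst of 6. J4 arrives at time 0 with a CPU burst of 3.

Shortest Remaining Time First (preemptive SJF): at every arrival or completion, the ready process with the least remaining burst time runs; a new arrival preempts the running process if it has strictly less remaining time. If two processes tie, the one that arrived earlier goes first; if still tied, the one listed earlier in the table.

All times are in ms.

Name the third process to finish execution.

Gantt: | J4 0-3 | idle 3-4 | J3 4-10 | J2 10-19 | J1 19-29 |
Completion: J1=29  J2=19  J3=10  J4=3
Turnaround (C−A): J1=25  J2=10  J3=6  J4=3
Finish order: J4 → J3 → J2 → J1

J2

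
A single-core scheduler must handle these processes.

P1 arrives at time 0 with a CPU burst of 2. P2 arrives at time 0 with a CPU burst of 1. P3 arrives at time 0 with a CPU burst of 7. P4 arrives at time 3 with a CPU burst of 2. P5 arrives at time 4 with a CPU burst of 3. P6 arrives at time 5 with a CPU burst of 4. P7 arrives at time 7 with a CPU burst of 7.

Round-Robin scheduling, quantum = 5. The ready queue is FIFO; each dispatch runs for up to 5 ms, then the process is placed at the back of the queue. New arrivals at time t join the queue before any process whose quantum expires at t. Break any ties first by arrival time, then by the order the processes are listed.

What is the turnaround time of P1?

2

Timeline: | P1 0-2 | P2 2-3 | P3 3-8 | P4 8-10 | P5 10-13 | P6 13-17 | P7 17-22 | P3 22-24 | P7 24-26 |
Completion: P1=2  P2=3  P3=24  P4=10  P5=13  P6=17  P7=26
Turnaround (C−A): P1=2  P2=3  P3=24  P4=7  P5=9  P6=12  P7=19
Turnaround(P1) = completion − arrival = 2 − 0 = 2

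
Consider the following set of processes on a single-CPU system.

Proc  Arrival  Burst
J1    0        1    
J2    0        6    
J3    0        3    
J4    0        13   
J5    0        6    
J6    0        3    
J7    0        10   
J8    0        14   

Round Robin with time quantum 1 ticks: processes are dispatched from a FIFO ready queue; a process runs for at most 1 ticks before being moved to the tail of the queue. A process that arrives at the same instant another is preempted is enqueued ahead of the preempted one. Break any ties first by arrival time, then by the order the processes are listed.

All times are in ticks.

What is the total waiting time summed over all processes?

208

Schedule: | J1 0-1 | J2 1-2 | J3 2-3 | J4 3-4 | J5 4-5 | J6 5-6 | J7 6-7 | J8 7-8 | J2 8-9 | J3 9-10 | J4 10-11 | J5 11-12 | J6 12-13 | J7 13-14 | J8 14-15 | J2 15-16 | J3 16-17 | J4 17-18 | J5 18-19 | J6 19-20 | J7 20-21 | J8 21-22 | J2 22-23 | J4 23-24 | J5 24-25 | J7 25-26 | J8 26-27 | J2 27-28 | J4 28-29 | J5 29-30 | J7 30-31 | J8 31-32 | J2 32-33 | J4 33-34 | J5 34-35 | J7 35-36 | J8 36-37 | J4 37-38 | J7 38-39 | J8 39-40 | J4 40-41 | J7 41-42 | J8 42-43 | J4 43-44 | J7 44-45 | J8 45-46 | J4 46-47 | J7 47-48 | J8 48-49 | J4 49-50 | J8 50-51 | J4 51-52 | J8 52-53 | J4 53-54 | J8 54-56 |
Completion: J1=1  J2=33  J3=17  J4=54  J5=35  J6=20  J7=48  J8=56
Waiting = turnaround − burst: J1=0, J2=27, J3=14, J4=41, J5=29, J6=17, J7=38, J8=42
Total waiting = 0 + 27 + 14 + 41 + 29 + 17 + 38 + 42 = 208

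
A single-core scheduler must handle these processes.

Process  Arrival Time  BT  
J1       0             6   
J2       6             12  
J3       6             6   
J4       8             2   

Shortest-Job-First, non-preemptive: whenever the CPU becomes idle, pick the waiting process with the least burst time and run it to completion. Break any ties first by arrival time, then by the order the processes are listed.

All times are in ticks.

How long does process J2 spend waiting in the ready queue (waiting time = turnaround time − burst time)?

Gantt: | J1 0-6 | J3 6-12 | J4 12-14 | J2 14-26 |
Completion: J1=6  J2=26  J3=12  J4=14
Turnaround (C−A): J1=6  J2=20  J3=6  J4=6
Waiting(J2) = turnaround − burst = 20 − 12 = 8

8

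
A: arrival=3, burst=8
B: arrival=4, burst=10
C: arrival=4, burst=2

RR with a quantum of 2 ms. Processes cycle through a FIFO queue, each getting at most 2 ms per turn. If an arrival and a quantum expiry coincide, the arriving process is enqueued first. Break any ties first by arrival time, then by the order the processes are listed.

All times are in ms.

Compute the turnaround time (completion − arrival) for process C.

Schedule: | idle 0-3 | A 3-5 | B 5-7 | C 7-9 | A 9-11 | B 11-13 | A 13-15 | B 15-17 | A 17-19 | B 19-23 |
Completion: A=19  B=23  C=9
Turnaround (C−A): A=16  B=19  C=5
Turnaround(C) = completion − arrival = 9 − 4 = 5

5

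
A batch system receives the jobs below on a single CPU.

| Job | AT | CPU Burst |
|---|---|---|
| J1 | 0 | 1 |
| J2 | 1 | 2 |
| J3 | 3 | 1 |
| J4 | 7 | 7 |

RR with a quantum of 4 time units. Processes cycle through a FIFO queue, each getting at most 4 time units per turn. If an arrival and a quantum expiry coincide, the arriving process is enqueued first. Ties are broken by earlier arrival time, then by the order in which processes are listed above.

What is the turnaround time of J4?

Schedule: | J1 0-1 | J2 1-3 | J3 3-4 | idle 4-7 | J4 7-14 |
Completion: J1=1  J2=3  J3=4  J4=14
Turnaround(J4) = completion − arrival = 14 − 7 = 7

7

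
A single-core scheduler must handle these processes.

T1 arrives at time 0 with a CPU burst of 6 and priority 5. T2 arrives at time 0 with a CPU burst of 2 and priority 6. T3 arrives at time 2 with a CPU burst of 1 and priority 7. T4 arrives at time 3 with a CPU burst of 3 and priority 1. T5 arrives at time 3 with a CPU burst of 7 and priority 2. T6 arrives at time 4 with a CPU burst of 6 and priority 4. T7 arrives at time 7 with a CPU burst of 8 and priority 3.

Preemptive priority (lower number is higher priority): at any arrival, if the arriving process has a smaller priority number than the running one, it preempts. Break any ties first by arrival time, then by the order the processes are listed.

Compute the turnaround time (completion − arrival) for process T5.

Timeline: | T1 0-3 | T4 3-6 | T5 6-13 | T7 13-21 | T6 21-27 | T1 27-30 | T2 30-32 | T3 32-33 |
Completion: T1=30  T2=32  T3=33  T4=6  T5=13  T6=27  T7=21
Turnaround(T5) = completion − arrival = 13 − 3 = 10

10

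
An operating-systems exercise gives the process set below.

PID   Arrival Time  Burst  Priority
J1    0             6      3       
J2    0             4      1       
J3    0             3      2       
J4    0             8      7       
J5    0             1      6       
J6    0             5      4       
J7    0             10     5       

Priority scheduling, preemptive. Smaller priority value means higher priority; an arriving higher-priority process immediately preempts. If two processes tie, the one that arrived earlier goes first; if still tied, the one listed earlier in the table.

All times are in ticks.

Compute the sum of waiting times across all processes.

Timeline: | J2 0-4 | J3 4-7 | J1 7-13 | J6 13-18 | J7 18-28 | J5 28-29 | J4 29-37 |
Completion: J1=13  J2=4  J3=7  J4=37  J5=29  J6=18  J7=28
Turnaround (C−A): J1=13  J2=4  J3=7  J4=37  J5=29  J6=18  J7=28
Waiting = turnaround − burst: J1=7, J2=0, J3=4, J4=29, J5=28, J6=13, J7=18
Total waiting = 7 + 0 + 4 + 29 + 28 + 13 + 18 = 99

99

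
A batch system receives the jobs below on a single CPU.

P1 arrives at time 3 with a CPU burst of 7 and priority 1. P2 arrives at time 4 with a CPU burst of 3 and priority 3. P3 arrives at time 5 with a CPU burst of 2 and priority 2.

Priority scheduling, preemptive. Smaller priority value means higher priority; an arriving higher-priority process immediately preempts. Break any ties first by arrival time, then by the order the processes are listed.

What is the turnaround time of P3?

Schedule: | idle 0-3 | P1 3-10 | P3 10-12 | P2 12-15 |
Completion: P1=10  P2=15  P3=12
Turnaround (C−A): P1=7  P2=11  P3=7
Turnaround(P3) = completion − arrival = 12 − 5 = 7

7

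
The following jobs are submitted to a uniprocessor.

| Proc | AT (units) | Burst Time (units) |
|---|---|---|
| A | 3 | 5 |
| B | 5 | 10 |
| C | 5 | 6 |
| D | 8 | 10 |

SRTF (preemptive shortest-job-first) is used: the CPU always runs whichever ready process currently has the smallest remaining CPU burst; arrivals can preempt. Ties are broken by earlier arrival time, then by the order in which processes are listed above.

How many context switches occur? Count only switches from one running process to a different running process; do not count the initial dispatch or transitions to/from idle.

Schedule: | idle 0-3 | A 3-8 | C 8-14 | B 14-24 | D 24-34 |
Completion: A=8  B=24  C=14  D=34
Turnaround (C−A): A=5  B=19  C=9  D=26

3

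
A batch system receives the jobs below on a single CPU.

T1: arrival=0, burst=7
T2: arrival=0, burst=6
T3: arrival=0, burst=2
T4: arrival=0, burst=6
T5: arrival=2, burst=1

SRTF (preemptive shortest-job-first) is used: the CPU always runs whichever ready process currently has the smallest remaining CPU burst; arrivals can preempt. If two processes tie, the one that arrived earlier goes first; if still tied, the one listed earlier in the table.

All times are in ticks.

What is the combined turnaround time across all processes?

Timeline: | T3 0-2 | T5 2-3 | T2 3-9 | T4 9-15 | T1 15-22 |
Completion: T1=22  T2=9  T3=2  T4=15  T5=3
Turnaround = completion − arrival: T1=22, T2=9, T3=2, T4=15, T5=1
Total turnaround = 22 + 9 + 2 + 15 + 1 = 49

49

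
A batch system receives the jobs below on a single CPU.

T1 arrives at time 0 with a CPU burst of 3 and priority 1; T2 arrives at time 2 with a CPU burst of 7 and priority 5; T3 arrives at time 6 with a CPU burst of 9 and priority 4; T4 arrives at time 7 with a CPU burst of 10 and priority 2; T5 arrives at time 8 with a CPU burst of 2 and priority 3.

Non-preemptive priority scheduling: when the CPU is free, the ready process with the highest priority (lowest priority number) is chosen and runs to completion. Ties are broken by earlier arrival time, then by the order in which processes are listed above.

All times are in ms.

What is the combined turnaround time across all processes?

63

Timeline: | T1 0-3 | T2 3-10 | T4 10-20 | T5 20-22 | T3 22-31 |
Completion: T1=3  T2=10  T3=31  T4=20  T5=22
Turnaround (C−A): T1=3  T2=8  T3=25  T4=13  T5=14
Turnaround = completion − arrival: T1=3, T2=8, T3=25, T4=13, T5=14
Total turnaround = 3 + 8 + 25 + 13 + 14 = 63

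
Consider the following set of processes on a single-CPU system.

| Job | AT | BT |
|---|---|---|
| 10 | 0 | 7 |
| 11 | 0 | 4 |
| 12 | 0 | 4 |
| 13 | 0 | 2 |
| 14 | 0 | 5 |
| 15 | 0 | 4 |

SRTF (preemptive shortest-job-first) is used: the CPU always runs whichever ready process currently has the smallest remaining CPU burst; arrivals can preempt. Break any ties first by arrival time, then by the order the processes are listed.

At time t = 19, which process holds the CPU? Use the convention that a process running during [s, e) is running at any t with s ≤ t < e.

10

Schedule: | 13 0-2 | 11 2-6 | 12 6-10 | 15 10-14 | 14 14-19 | 10 19-26 |
Completion: 10=26  11=6  12=10  13=2  14=19  15=14
Turnaround (C−A): 10=26  11=6  12=10  13=2  14=19  15=14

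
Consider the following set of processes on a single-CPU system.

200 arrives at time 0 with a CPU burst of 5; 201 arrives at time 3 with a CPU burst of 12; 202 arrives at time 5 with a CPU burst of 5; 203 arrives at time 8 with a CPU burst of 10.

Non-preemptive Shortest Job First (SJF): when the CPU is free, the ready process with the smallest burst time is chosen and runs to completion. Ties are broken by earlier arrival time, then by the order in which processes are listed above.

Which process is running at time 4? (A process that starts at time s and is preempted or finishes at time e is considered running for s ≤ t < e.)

200

Timeline: | 200 0-5 | 202 5-10 | 203 10-20 | 201 20-32 |
Completion: 200=5  201=32  202=10  203=20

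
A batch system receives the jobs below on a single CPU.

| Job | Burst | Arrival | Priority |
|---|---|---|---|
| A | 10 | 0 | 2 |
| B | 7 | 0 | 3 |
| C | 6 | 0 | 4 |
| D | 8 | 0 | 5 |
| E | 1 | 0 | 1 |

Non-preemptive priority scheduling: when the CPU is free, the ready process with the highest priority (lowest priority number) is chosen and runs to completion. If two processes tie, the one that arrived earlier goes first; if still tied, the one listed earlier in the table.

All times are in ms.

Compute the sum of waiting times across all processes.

Gantt: | E 0-1 | A 1-11 | B 11-18 | C 18-24 | D 24-32 |
Completion: A=11  B=18  C=24  D=32  E=1
Turnaround (C−A): A=11  B=18  C=24  D=32  E=1
Waiting = turnaround − burst: A=1, B=11, C=18, D=24, E=0
Total waiting = 1 + 11 + 18 + 24 + 0 = 54

54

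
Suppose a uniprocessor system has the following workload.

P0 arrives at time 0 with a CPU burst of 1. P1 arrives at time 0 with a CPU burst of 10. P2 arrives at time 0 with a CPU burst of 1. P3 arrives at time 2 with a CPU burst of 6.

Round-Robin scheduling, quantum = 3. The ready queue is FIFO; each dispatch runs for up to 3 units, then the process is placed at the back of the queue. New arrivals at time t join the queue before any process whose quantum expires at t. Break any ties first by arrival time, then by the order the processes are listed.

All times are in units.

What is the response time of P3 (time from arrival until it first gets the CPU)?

3

Timeline: | P0 0-1 | P1 1-4 | P2 4-5 | P3 5-8 | P1 8-11 | P3 11-14 | P1 14-18 |
Completion: P0=1  P1=18  P2=5  P3=14
Response(P3) = first start − arrival = 5 − 2 = 3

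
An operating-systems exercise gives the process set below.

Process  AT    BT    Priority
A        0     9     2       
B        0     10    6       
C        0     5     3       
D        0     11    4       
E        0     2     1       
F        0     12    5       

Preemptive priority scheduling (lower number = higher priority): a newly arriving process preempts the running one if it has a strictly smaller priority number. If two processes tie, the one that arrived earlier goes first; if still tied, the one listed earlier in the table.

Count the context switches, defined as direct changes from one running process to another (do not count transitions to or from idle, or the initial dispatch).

Timeline: | E 0-2 | A 2-11 | C 11-16 | D 16-27 | F 27-39 | B 39-49 |
Completion: A=11  B=49  C=16  D=27  E=2  F=39
Turnaround (C−A): A=11  B=49  C=16  D=27  E=2  F=39

5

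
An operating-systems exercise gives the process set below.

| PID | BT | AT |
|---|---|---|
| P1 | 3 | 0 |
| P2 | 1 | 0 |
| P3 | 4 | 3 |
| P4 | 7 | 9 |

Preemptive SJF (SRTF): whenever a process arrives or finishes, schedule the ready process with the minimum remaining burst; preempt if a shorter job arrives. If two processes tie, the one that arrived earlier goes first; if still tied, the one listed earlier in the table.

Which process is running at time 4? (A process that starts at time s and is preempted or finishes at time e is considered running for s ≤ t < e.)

Gantt: | P2 0-1 | P1 1-4 | P3 4-8 | idle 8-9 | P4 9-16 |
Completion: P1=4  P2=1  P3=8  P4=16
Turnaround (C−A): P1=4  P2=1  P3=5  P4=7

P3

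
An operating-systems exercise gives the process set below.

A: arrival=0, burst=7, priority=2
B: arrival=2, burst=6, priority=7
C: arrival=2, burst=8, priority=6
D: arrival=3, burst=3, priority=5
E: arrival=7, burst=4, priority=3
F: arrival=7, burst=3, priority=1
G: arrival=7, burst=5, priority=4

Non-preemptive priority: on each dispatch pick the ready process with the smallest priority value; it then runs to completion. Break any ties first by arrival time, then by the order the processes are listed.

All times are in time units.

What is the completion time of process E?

Schedule: | A 0-7 | F 7-10 | E 10-14 | G 14-19 | D 19-22 | C 22-30 | B 30-36 |
Completion: A=7  B=36  C=30  D=22  E=14  F=10  G=19
Turnaround (C−A): A=7  B=34  C=28  D=19  E=7  F=3  G=12

14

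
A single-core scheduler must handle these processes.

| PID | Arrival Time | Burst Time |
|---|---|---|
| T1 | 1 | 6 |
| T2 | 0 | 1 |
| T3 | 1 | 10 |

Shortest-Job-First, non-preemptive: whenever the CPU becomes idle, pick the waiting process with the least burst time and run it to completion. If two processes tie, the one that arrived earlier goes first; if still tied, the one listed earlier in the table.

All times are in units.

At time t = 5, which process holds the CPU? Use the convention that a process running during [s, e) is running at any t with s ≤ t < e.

Timeline: | T2 0-1 | T1 1-7 | T3 7-17 |
Completion: T1=7  T2=1  T3=17
Turnaround (C−A): T1=6  T2=1  T3=16

T1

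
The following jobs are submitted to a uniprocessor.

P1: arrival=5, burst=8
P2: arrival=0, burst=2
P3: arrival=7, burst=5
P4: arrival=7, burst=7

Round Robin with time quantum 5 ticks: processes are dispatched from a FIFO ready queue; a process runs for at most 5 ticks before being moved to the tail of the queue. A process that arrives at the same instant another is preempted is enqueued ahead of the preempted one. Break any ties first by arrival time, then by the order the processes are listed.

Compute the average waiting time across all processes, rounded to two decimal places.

Schedule: | P2 0-2 | idle 2-5 | P1 5-10 | P3 10-15 | P4 15-20 | P1 20-23 | P4 23-25 |
Completion: P1=23  P2=2  P3=15  P4=25
Turnaround (C−A): P1=18  P2=2  P3=8  P4=18
Waiting times: P1=10, P2=0, P3=3, P4=11
Average waiting = (10+0+3+11) / 4 = 24/4 = 6.00

6.00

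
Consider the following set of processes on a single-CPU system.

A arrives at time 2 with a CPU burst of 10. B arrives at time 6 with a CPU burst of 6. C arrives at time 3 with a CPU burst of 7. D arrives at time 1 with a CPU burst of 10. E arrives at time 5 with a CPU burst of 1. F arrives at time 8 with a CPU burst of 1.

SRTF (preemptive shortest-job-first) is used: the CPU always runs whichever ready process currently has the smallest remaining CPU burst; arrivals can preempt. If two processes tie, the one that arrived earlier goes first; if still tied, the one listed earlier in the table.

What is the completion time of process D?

26

Schedule: | idle 0-1 | D 1-3 | C 3-5 | E 5-6 | C 6-8 | F 8-9 | C 9-12 | B 12-18 | D 18-26 | A 26-36 |
Completion: A=36  B=18  C=12  D=26  E=6  F=9
Turnaround (C−A): A=34  B=12  C=9  D=25  E=1  F=1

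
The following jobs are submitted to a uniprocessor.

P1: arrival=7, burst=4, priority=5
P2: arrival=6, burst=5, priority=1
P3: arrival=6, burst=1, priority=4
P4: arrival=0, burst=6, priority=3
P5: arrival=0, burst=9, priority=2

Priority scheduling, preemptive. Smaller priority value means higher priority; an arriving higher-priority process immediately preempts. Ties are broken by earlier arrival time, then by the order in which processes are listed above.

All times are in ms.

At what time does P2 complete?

11

Gantt: | P5 0-6 | P2 6-11 | P5 11-14 | P4 14-20 | P3 20-21 | P1 21-25 |
Completion: P1=25  P2=11  P3=21  P4=20  P5=14
Turnaround (C−A): P1=18  P2=5  P3=15  P4=20  P5=14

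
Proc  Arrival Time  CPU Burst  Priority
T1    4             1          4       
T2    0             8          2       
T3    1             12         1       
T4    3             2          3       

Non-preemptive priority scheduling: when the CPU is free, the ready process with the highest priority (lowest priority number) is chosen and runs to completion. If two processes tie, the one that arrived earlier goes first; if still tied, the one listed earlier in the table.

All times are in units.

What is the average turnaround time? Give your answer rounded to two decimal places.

16.25

Gantt: | T2 0-8 | T3 8-20 | T4 20-22 | T1 22-23 |
Completion: T1=23  T2=8  T3=20  T4=22
Turnaround times: T1=19, T2=8, T3=19, T4=19
Average turnaround = (19+8+19+19) / 4 = 65/4 = 16.25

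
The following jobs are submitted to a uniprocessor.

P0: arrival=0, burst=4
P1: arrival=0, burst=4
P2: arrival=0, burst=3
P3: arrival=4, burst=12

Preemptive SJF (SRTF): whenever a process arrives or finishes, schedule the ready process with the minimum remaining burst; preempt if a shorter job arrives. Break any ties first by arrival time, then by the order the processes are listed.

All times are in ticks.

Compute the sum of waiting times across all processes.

17

Schedule: | P2 0-3 | P0 3-7 | P1 7-11 | P3 11-23 |
Completion: P0=7  P1=11  P2=3  P3=23
Waiting = turnaround − burst: P0=3, P1=7, P2=0, P3=7
Total waiting = 3 + 7 + 0 + 7 = 17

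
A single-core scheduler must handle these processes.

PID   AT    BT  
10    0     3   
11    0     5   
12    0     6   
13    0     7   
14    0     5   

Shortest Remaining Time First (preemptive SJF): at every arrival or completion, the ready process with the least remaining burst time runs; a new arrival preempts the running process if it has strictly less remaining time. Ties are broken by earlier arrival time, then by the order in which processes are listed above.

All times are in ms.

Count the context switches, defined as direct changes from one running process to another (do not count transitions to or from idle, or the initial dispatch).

4

Timeline: | 10 0-3 | 11 3-8 | 14 8-13 | 12 13-19 | 13 19-26 |
Completion: 10=3  11=8  12=19  13=26  14=13
Turnaround (C−A): 10=3  11=8  12=19  13=26  14=13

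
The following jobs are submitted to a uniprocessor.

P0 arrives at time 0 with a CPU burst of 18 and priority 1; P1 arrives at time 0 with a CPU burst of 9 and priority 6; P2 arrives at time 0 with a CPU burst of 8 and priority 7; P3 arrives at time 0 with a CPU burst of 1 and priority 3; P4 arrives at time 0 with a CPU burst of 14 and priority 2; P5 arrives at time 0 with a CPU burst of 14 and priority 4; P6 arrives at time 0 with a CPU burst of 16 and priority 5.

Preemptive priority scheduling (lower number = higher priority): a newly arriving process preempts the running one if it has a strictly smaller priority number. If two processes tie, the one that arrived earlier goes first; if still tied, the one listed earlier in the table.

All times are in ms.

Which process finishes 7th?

P2

Timeline: | P0 0-18 | P4 18-32 | P3 32-33 | P5 33-47 | P6 47-63 | P1 63-72 | P2 72-80 |
Completion: P0=18  P1=72  P2=80  P3=33  P4=32  P5=47  P6=63
Turnaround (C−A): P0=18  P1=72  P2=80  P3=33  P4=32  P5=47  P6=63
Finish order: P0 → P4 → P3 → P5 → P6 → P1 → P2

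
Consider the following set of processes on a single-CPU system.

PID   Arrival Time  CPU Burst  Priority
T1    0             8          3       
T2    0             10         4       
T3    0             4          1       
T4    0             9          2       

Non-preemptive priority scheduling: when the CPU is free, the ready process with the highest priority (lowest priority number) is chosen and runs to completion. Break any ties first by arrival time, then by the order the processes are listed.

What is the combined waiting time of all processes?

38

Schedule: | T3 0-4 | T4 4-13 | T1 13-21 | T2 21-31 |
Completion: T1=21  T2=31  T3=4  T4=13
Turnaround (C−A): T1=21  T2=31  T3=4  T4=13
Waiting = turnaround − burst: T1=13, T2=21, T3=0, T4=4
Total waiting = 13 + 21 + 0 + 4 = 38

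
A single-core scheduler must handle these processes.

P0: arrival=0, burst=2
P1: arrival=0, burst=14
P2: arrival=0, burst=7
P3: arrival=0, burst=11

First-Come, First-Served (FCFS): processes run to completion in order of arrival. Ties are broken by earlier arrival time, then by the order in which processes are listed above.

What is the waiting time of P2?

Timeline: | P0 0-2 | P1 2-16 | P2 16-23 | P3 23-34 |
Completion: P0=2  P1=16  P2=23  P3=34
Turnaround (C−A): P0=2  P1=16  P2=23  P3=34
Waiting(P2) = turnaround − burst = 23 − 7 = 16

16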